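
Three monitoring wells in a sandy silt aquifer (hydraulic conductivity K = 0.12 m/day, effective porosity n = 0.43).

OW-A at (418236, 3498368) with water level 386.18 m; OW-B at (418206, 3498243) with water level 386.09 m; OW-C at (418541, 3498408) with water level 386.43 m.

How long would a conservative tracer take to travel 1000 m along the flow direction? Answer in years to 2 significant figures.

11000 years

Taking OW-A as reference: OW-B−OW-A = (-30, -125, -0.09); OW-C−OW-A = (305, 40, +0.25).
Determinant of the coordinate differences = (-30)·40 − 305·(-125) = 36925.
∂h/∂x = [(-0.09)·40 − (+0.25)·(-125)] / 36925 = +0.0007488
∂h/∂y = [(-30)·(+0.25) − 305·(-0.09)] / 36925 = +0.0005403
|∇h| = √(0.0007488² + 0.0005403²) = 0.0009234
Seepage velocity v = K·i/n = 0.12 × 0.0009234 / 0.43 = 0.0002577 m/day.
t = 1000 / 0.0002577 = 3.88e+06 days = 1.06e+04 years.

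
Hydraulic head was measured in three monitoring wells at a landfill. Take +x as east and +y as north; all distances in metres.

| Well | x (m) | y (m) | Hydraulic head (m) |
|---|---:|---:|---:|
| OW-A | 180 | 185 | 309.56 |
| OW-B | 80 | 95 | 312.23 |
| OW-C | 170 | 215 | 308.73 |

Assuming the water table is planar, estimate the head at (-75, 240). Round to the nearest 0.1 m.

With h = a·x + b·y + c and OW-A as origin, the differences give:
  (-100)·a + (-90)·b = +2.67
  (-10)·a + 30·b = -0.83
Eliminate b (×30 and ×(-90), subtract): -3900·a = 5.400 → a = ∂h/∂x = -0.001385
Back-substitute: b = ∂h/∂y = -0.02813.
h(-75, 240) = 309.56 + (-0.001385)·(-255) + (-0.02813)·(55) = 309.56 +0.353 -1.547 = 308.366 m.

308.4 m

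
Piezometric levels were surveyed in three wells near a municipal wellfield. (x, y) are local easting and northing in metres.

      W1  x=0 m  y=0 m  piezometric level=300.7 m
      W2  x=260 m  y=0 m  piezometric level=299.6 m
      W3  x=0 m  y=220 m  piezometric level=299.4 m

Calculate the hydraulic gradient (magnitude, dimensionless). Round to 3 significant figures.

0.00727

∂h/∂x = (299.6 − 300.7) / (260 − 0) = -0.004231
∂h/∂y = (299.4 − 300.7) / (220 − 0) = -0.005909
|∇h| = √(-0.004231² + -0.005909²) = 0.007268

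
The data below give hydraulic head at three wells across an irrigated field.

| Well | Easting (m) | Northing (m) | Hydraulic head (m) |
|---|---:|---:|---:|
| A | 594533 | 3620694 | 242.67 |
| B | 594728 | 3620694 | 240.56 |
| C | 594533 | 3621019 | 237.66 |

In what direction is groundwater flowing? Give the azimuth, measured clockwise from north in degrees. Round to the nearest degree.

∂h/∂x = (240.56 − 242.67) / (594728 − 594533) = -0.01082
∂h/∂y = (237.66 − 242.67) / (3621019 − 3620694) = -0.01542
Flow direction (−∇h) has components (+0.01082 E, +0.01542 N).
Azimuth = atan2(E, N) = atan2(+0.01082, +0.01542) = 35.1° ≈ 035°.

035°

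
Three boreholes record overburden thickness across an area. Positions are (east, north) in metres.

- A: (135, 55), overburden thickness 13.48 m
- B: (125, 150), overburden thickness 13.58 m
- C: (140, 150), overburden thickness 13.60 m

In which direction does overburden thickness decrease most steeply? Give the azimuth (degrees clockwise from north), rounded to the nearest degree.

228°

Three-point gradient (reference A): Δ to B = (-10, 95, +0.10), Δ to C = (5, 95, +0.12).
∂d/∂x = +0.001333, ∂d/∂y = +0.001193 (det = -1425).
Steepest decrease is along −∇f: components (-0.001333 E, -0.001193 N).
Azimuth = atan2(-0.001333, -0.001193) = 228.2° ≈ 228°.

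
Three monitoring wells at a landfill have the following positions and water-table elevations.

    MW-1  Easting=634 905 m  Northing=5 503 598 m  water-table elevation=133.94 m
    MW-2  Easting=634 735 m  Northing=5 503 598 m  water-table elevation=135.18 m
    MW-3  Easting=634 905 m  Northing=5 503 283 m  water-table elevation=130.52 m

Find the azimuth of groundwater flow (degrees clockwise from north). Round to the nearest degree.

146°

∂h/∂x = (135.18 − 133.94) / (634735 − 634905) = -0.007294
∂h/∂y = (130.52 − 133.94) / (5503283 − 5503598) = +0.01086
Flow direction (−∇h) has components (+0.007294 E, -0.01086 N).
Azimuth = atan2(E, N) = atan2(+0.007294, -0.01086) = 146.1° ≈ 146°.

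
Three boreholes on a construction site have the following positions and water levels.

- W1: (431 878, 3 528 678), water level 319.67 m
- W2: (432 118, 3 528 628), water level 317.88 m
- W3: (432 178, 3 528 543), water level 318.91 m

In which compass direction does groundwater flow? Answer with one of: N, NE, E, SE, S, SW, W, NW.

With h = a·x + b·y + c and W1 as origin, the differences give:
  240·a + (-50)·b = -1.79
  300·a + (-135)·b = -0.76
Eliminate b (×(-135) and ×(-50), subtract): -17400·a = 203.650 → a = ∂h/∂x = -0.01170
Back-substitute: b = ∂h/∂y = -0.02038.
Flow = −∇h = (+0.01170 east, +0.02038 north), which points northeast.

NE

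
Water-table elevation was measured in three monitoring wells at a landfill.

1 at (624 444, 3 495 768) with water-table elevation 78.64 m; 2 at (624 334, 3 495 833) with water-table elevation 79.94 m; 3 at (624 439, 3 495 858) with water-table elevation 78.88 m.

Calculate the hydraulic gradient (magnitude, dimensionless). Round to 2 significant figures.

0.011

Three-point gradient (reference 1): Δ to 2 = (-110, 65, +1.30), Δ to 3 = (-5, 90, +0.24).
∂h/∂x = -0.01059, ∂h/∂y = +0.002078 (det = -9575).
|∇h| = √(-0.01059² + 0.002078²) = 0.01079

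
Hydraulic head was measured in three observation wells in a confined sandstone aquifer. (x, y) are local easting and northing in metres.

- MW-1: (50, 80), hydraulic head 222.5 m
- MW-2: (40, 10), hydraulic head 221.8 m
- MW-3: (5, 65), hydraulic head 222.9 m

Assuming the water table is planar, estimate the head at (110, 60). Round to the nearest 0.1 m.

Three-point gradient (reference MW-1): Δ to MW-2 = (-10, -70, -0.7), Δ to MW-3 = (-45, -15, +0.4).
∂h/∂x = -0.01283, ∂h/∂y = +0.01183 (det = -3000).
h(110, 60) = 222.5 + (-0.01283)·(60) + (+0.01183)·(-20) = 222.5 -0.770 -0.237 = 221.493 m.

221.5 m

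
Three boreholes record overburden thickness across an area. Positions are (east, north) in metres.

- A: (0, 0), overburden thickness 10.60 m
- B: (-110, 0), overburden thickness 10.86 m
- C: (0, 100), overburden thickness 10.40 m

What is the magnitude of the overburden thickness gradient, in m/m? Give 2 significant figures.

0.0031 m/m

∂d/∂x = (10.86 − 10.60) / (-110 − 0) = -0.002364
∂d/∂y = (10.40 − 10.60) / (100 − 0) = -0.002000
|∇f| = √(-0.002364² + -0.002000²) = 0.003097 m/m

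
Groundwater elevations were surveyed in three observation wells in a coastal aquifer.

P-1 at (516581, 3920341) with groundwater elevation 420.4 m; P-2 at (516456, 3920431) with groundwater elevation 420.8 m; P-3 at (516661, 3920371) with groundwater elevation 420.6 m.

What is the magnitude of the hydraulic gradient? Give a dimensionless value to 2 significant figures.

0.0052

Taking P-1 as reference: P-2−P-1 = (-125, 90, +0.4); P-3−P-1 = (80, 30, +0.2).
Determinant of the coordinate differences = (-125)·30 − 80·90 = -10950.
∂h/∂x = [(+0.4)·30 − (+0.2)·90] / -10950 = +0.0005479
∂h/∂y = [(-125)·(+0.2) − 80·(+0.4)] / -10950 = +0.005205
|∇h| = √(0.0005479² + 0.005205²) = 0.005234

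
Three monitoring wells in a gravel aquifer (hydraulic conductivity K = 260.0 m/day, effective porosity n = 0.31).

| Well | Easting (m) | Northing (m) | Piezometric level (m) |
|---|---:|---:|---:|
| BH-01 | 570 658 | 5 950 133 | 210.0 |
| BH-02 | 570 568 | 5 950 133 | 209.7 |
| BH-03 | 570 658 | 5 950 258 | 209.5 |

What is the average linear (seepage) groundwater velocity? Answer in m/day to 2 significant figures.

4.4 m/day

∂h/∂x = (209.7 − 210.0) / (570568 − 570658) = +0.003333
∂h/∂y = (209.5 − 210.0) / (5950258 − 5950133) = -0.004000
|∇h| = √(0.003333² + -0.004000²) = 0.005207
Seepage velocity v = K·i/n = 260.0 × 0.005207 / 0.31 = 4.367 m/day.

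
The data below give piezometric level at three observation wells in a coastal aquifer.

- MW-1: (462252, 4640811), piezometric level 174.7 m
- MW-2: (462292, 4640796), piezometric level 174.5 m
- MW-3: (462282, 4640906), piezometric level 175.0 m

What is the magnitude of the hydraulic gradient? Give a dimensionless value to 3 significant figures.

With h = a·x + b·y + c and MW-1 as origin, the differences give:
  40·a + (-15)·b = -0.2
  30·a + 95·b = +0.3
Eliminate b (×95 and ×(-15), subtract): 4250·a = -14.50 → a = ∂h/∂x = -0.003412
Back-substitute: b = ∂h/∂y = +0.004235.
|∇h| = √(-0.003412² + 0.004235²) = 0.005438

0.00544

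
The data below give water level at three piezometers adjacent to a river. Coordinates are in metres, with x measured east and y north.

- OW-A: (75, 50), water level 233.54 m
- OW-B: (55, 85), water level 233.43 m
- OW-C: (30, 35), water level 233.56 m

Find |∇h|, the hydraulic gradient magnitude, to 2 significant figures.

Taking OW-A as reference: OW-B−OW-A = (-20, 35, -0.11); OW-C−OW-A = (-45, -15, +0.02).
Solve a·Δx + b·Δy = Δh: det = (-20)·(-15) − (-45)·35 = 1875.
∂h/∂x = [(-0.11)·(-15) − (+0.02)·35] / 1875 = +0.0005067
∂h/∂y = [(-20)·(+0.02) − (-45)·(-0.11)] / 1875 = -0.002853
|∇h| = √(0.0005067² + -0.002853²) = 0.002898

0.0029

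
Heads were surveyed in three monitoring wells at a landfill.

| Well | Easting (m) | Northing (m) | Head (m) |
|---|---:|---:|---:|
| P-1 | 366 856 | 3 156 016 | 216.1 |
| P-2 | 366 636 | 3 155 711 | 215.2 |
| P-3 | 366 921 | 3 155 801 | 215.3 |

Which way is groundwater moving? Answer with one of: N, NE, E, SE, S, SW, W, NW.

With h = a·x + b·y + c and P-1 as origin, the differences give:
  (-220)·a + (-305)·b = -0.9
  65·a + (-215)·b = -0.8
Eliminate b (×(-215) and ×(-305), subtract): 67125·a = -50.50 → a = ∂h/∂x = -0.0007523
Back-substitute: b = ∂h/∂y = +0.003493.
Flow = −∇h = (+0.0007523 east, -0.003493 north), which points south.

S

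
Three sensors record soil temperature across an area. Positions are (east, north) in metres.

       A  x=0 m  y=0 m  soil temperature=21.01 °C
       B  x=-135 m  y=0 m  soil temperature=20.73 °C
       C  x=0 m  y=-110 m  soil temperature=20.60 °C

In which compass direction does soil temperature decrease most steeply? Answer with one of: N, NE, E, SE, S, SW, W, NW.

SW

∂T/∂x = (20.73 − 21.01) / (-135 − 0) = +0.002074
∂T/∂y = (20.60 − 21.01) / (-110 − 0) = +0.003727
Steepest decrease is along −∇f = (-0.002074 E, -0.003727 N) → southwest.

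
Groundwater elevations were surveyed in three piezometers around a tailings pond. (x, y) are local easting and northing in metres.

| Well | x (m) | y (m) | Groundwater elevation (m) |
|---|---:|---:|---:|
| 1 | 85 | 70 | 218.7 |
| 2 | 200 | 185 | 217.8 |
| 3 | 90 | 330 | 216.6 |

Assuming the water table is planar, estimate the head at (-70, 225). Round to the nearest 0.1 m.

Taking 1 as reference: 2−1 = (115, 115, -0.9); 3−1 = (5, 260, -2.1).
Solve a·Δx + b·Δy = Δh: det = 115·260 − 5·115 = 29325.
∂h/∂x = [(-0.9)·260 − (-2.1)·115] / 29325 = +0.0002558
∂h/∂y = [115·(-2.1) − 5·(-0.9)] / 29325 = -0.008082
h(-70, 225) = 218.7 + (+0.0002558)·(-155) + (-0.008082)·(155) = 218.7 -0.040 -1.253 = 217.408 m.

217.4 m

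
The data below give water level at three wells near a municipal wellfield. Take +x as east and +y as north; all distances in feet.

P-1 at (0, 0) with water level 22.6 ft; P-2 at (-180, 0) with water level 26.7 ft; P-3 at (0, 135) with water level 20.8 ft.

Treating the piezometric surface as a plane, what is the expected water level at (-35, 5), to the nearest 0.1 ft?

∂h/∂x = (26.7 − 22.6) / (-180 − 0) = -0.02278
∂h/∂y = (20.8 − 22.6) / (135 − 0) = -0.01333
h(-35, 5) = 22.6 + (-0.02278)·(-35) + (-0.01333)·(5) = 22.6 +0.797 -0.067 = 23.331 ft.

23.3 ft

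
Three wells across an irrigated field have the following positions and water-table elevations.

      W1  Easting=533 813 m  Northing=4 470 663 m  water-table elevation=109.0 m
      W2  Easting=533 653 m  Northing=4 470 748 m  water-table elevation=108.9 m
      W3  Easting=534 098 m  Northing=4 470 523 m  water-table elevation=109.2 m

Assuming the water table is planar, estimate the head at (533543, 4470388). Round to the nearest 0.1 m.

108.0 m

Differences from W1: to W2 (Δx, Δy, Δh) = (-160, 85, -0.1); to W3 = (285, -140, +0.2).
Determinant of the coordinate differences = (-160)·(-140) − 285·85 = -1825.
∂h/∂x = [(-0.1)·(-140) − (+0.2)·85] / -1825 = +0.001644
∂h/∂y = [(-160)·(+0.2) − 285·(-0.1)] / -1825 = +0.001918
h(533543, 4470388) = 109.0 + (+0.001644)·(-270) + (+0.001918)·(-275) = 109.0 -0.444 -0.527 = 108.029 m.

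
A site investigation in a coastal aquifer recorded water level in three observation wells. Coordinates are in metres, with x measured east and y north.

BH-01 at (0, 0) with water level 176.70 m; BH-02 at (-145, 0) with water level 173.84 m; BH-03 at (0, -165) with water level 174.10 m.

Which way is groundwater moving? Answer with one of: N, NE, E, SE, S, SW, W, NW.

SW

∂h/∂x = (173.84 − 176.70) / (-145 − 0) = +0.01972
∂h/∂y = (174.10 − 176.70) / (-165 − 0) = +0.01576
Flow = −∇h = (-0.01972 east, -0.01576 north), which points southwest.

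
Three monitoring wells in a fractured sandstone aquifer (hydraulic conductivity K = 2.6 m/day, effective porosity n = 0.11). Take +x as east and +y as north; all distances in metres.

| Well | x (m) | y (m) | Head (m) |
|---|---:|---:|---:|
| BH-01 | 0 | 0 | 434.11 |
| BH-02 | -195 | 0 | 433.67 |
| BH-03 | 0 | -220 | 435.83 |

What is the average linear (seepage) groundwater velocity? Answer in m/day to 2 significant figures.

∂h/∂x = (433.67 − 434.11) / (-195 − 0) = +0.002256
∂h/∂y = (435.83 − 434.11) / (-220 − 0) = -0.007818
|∇h| = √(0.002256² + -0.007818²) = 0.008137
Seepage velocity v = K·i/n = 2.6 × 0.008137 / 0.11 = 0.1923 m/day.

0.19 m/day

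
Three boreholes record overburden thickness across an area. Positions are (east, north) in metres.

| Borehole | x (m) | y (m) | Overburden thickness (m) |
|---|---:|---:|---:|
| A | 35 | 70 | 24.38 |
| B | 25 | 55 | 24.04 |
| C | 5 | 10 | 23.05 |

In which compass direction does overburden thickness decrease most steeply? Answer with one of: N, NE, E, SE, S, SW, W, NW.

S

Differences from A: to B (Δx, Δy, Δh) = (-10, -15, -0.34); to C = (-30, -60, -1.33).
Solve a·Δx + b·Δy = Δd: det = (-10)·(-60) − (-30)·(-15) = 150.
∂d/∂x = [(-0.34)·(-60) − (-1.33)·(-15)] / 150 = +0.003000
∂d/∂y = [(-10)·(-1.33) − (-30)·(-0.34)] / 150 = +0.02067
Steepest decrease is along −∇f = (-0.003000 E, -0.02067 N) → south.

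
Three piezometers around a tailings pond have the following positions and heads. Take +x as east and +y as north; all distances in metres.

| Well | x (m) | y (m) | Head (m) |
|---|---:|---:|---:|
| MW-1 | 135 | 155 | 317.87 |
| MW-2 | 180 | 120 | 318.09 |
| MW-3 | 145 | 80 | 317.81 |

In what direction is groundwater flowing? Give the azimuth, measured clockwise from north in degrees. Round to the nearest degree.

255°

With h = a·x + b·y + c and MW-1 as origin, the differences give:
  45·a + (-35)·b = +0.22
  10·a + (-75)·b = -0.06
Eliminate b (×(-75) and ×(-35), subtract): -3025·a = -18.600 → a = ∂h/∂x = +0.006149
Back-substitute: b = ∂h/∂y = +0.001620.
Flow direction (−∇h) has components (-0.006149 E, -0.001620 N).
Azimuth = atan2(E, N) = atan2(-0.006149, -0.001620) = 255.2° ≈ 255°.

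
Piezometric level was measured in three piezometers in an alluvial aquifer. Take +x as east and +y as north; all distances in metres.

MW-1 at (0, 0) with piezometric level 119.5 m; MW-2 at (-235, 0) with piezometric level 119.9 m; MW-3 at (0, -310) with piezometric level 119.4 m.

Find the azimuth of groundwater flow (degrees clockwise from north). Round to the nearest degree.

101°

∂h/∂x = (119.9 − 119.5) / (-235 − 0) = -0.001702
∂h/∂y = (119.4 − 119.5) / (-310 − 0) = +0.0003226
Flow direction (−∇h) has components (+0.001702 E, -0.0003226 N).
Azimuth = atan2(E, N) = atan2(+0.001702, -0.0003226) = 100.7° ≈ 101°.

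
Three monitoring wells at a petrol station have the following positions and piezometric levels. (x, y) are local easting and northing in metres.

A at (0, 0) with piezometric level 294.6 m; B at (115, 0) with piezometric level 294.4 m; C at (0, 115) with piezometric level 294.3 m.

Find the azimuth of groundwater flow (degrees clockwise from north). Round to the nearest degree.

∂h/∂x = (294.4 − 294.6) / (115 − 0) = -0.001739
∂h/∂y = (294.3 − 294.6) / (115 − 0) = -0.002609
Flow direction (−∇h) has components (+0.001739 E, +0.002609 N).
Azimuth = atan2(E, N) = atan2(+0.001739, +0.002609) = 33.7° ≈ 034°.

034°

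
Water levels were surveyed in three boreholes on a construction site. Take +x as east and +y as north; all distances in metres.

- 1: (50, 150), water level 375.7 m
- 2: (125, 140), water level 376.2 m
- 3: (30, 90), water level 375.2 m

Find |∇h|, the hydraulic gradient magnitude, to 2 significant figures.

0.0095

Three-point gradient (reference 1): Δ to 2 = (75, -10, +0.5), Δ to 3 = (-20, -60, -0.5).
∂h/∂x = +0.007447, ∂h/∂y = +0.005851 (det = -4700).
|∇h| = √(0.007447² + 0.005851²) = 0.009471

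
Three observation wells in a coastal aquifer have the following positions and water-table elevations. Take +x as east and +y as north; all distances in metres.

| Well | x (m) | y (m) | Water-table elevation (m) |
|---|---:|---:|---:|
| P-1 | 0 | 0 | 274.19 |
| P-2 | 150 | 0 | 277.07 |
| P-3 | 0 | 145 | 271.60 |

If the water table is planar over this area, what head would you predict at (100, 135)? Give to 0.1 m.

∂h/∂x = (277.07 − 274.19) / (150 − 0) = +0.01920
∂h/∂y = (271.60 − 274.19) / (145 − 0) = -0.01786
h(100, 135) = 274.19 + (+0.01920)·(100) + (-0.01786)·(135) = 274.19 +1.920 -2.411 = 273.699 m.

273.7 m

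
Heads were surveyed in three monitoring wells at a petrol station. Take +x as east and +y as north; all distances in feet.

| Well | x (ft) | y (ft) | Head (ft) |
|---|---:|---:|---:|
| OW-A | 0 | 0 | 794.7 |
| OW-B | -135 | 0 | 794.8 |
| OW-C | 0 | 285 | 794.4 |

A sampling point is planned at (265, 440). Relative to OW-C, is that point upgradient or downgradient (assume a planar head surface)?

∂h/∂x = (794.8 − 794.7) / (-135 − 0) = -0.0007407
∂h/∂y = (794.4 − 794.7) / (285 − 0) = -0.001053
Head at (265, 440) = 794.7 + (-0.0007407)·(265) + (-0.001053)·(440) = 794.04 ft.
That is lower than the 794.4 ft at OW-C, so the point is downgradient.

downgradient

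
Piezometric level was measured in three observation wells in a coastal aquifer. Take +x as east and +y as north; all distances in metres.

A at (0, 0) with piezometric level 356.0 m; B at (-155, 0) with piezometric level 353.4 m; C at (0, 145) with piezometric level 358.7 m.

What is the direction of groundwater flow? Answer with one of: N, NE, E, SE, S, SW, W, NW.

∂h/∂x = (353.4 − 356.0) / (-155 − 0) = +0.01677
∂h/∂y = (358.7 − 356.0) / (145 − 0) = +0.01862
Flow = −∇h = (-0.01677 east, -0.01862 north), which points southwest.

SW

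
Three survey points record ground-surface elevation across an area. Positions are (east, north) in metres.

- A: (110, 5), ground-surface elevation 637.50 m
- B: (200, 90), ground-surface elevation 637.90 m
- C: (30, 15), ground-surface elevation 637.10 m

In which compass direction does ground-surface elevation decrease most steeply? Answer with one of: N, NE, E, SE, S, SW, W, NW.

W

Differences from A: to B (Δx, Δy, Δh) = (90, 85, +0.40); to C = (-80, 10, -0.40).
Determinant of the coordinate differences = 90·10 − (-80)·85 = 7700.
∂z/∂x = [(+0.40)·10 − (-0.40)·85] / 7700 = +0.004935
∂z/∂y = [90·(-0.40) − (-80)·(+0.40)] / 7700 = -0.0005195
Steepest decrease is along −∇f = (-0.004935 E, +0.0005195 N) → west.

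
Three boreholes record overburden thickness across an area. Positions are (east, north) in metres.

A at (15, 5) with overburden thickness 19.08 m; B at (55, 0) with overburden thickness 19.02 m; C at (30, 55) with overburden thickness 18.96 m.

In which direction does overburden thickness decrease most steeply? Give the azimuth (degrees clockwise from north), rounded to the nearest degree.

Differences from A: to B (Δx, Δy, Δh) = (40, -5, -0.06); to C = (15, 50, -0.12).
Solve a·Δx + b·Δy = Δd: det = 40·50 − 15·(-5) = 2075.
∂d/∂x = [(-0.06)·50 − (-0.12)·(-5)] / 2075 = -0.001735
∂d/∂y = [40·(-0.12) − 15·(-0.06)] / 2075 = -0.001880
Steepest decrease is along −∇f: components (+0.001735 E, +0.001880 N).
Azimuth = atan2(+0.001735, +0.001880) = 42.7° ≈ 043°.

043°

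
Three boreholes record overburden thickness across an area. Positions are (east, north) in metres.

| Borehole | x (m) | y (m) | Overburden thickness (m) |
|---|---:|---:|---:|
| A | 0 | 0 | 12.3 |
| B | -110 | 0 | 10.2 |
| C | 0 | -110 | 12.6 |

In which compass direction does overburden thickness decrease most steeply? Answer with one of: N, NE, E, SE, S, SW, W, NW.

∂d/∂x = (10.2 − 12.3) / (-110 − 0) = +0.01909
∂d/∂y = (12.6 − 12.3) / (-110 − 0) = -0.002727
Steepest decrease is along −∇f = (-0.01909 E, +0.002727 N) → west.

W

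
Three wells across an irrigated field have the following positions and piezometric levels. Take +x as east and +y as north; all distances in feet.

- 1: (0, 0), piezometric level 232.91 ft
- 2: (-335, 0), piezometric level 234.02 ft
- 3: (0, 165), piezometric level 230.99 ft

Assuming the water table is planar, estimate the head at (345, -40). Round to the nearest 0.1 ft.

232.2 ft

∂h/∂x = (234.02 − 232.91) / (-335 − 0) = -0.003313
∂h/∂y = (230.99 − 232.91) / (165 − 0) = -0.01164
h(345, -40) = 232.91 + (-0.003313)·(345) + (-0.01164)·(-40) = 232.91 -1.143 +0.465 = 232.232 ft.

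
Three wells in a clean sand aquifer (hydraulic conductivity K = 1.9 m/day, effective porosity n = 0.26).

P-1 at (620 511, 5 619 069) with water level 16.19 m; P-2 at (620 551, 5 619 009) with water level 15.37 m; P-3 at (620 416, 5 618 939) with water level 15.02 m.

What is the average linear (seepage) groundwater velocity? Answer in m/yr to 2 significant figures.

32 m/yr

With h = a·x + b·y + c and P-1 as origin, the differences give:
  40·a + (-60)·b = -0.82
  (-95)·a + (-130)·b = -1.17
Eliminate b (×(-130) and ×(-60), subtract): -10900·a = 36.400 → a = ∂h/∂x = -0.003339
Back-substitute: b = ∂h/∂y = +0.01144.
|∇h| = √(-0.003339² + 0.01144²) = 0.01192
Seepage velocity v = K·i/n = 1.9 × 0.01192 / 0.26 = 0.08711 m/day = 31.82 m/yr.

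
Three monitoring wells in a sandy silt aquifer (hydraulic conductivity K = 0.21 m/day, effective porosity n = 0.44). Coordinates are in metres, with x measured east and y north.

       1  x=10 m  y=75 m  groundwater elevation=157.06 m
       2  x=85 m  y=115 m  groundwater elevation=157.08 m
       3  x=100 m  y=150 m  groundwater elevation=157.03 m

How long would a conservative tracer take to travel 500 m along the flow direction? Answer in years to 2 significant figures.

With h = a·x + b·y + c and 1 as origin, the differences give:
  75·a + 40·b = +0.02
  90·a + 75·b = -0.03
Eliminate b (×75 and ×40, subtract): 2025·a = 2.700 → a = ∂h/∂x = +0.001333
Back-substitute: b = ∂h/∂y = -0.002000.
|∇h| = √(0.001333² + -0.002000²) = 0.002404
Seepage velocity v = K·i/n = 0.21 × 0.002404 / 0.44 = 0.001147 m/day.
t = 500 / 0.001147 = 4.359e+05 days = 1.19e+03 years.

1200 years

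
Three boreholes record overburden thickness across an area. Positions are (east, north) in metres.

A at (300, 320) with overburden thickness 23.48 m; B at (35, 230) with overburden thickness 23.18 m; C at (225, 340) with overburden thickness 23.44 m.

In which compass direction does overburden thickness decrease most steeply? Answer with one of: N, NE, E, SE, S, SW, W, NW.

Three-point gradient (reference A): Δ to B = (-265, -90, -0.30), Δ to C = (-75, 20, -0.04).
∂d/∂x = +0.0007967, ∂d/∂y = +0.0009876 (det = -12050).
Steepest decrease is along −∇f = (-0.0007967 E, -0.0009876 N) → southwest.

SW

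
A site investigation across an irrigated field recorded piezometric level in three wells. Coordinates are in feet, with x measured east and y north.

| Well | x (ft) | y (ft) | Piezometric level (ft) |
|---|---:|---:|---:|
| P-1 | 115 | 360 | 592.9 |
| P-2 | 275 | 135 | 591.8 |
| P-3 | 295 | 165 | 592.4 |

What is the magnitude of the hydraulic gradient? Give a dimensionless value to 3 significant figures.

0.0168

Three-point gradient (reference P-1): Δ to P-2 = (160, -225, -1.1), Δ to P-3 = (180, -195, -0.5).
∂h/∂x = +0.01097, ∂h/∂y = +0.01269 (det = 9300).
|∇h| = √(0.01097² + 0.01269²) = 0.01677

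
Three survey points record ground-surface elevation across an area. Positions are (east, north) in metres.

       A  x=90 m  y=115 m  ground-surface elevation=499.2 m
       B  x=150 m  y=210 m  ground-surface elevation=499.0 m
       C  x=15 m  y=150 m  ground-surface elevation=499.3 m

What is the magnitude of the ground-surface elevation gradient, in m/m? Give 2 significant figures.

0.0020 m/m

Differences from A: to B (Δx, Δy, Δh) = (60, 95, -0.2); to C = (-75, 35, +0.1).
Determinant of the coordinate differences = 60·35 − (-75)·95 = 9225.
∂z/∂x = [(-0.2)·35 − (+0.1)·95] / 9225 = -0.001789
∂z/∂y = [60·(+0.1) − (-75)·(-0.2)] / 9225 = -0.0009756
|∇f| = √(-0.001789² + -0.0009756²) = 0.002038 m/m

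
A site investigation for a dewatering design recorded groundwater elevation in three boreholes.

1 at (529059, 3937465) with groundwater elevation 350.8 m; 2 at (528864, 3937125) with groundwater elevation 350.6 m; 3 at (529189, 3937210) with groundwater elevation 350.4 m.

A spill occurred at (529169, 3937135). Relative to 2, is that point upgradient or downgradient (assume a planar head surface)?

Three-point gradient (reference 1): Δ to 2 = (-195, -340, -0.2), Δ to 3 = (130, -255, -0.4).
∂h/∂x = -0.0009050, ∂h/∂y = +0.001107 (det = 93925).
Head at (529169, 3937135) = 350.8 + (-0.0009050)·(110) + (+0.001107)·(-330) = 350.34 m.
That is lower than the 350.6 m at 2, so the point is downgradient.

downgradient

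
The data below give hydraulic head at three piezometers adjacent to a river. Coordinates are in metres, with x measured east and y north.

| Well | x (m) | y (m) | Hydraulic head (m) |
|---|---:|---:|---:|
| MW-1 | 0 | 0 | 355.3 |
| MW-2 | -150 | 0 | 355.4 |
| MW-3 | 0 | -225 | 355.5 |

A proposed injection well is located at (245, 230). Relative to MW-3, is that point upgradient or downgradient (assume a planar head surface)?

downgradient

∂h/∂x = (355.4 − 355.3) / (-150 − 0) = -0.0006667
∂h/∂y = (355.5 − 355.3) / (-225 − 0) = -0.0008889
Head at (245, 230) = 355.3 + (-0.0006667)·(245) + (-0.0008889)·(230) = 354.93 m.
That is lower than the 355.5 m at MW-3, so the point is downgradient.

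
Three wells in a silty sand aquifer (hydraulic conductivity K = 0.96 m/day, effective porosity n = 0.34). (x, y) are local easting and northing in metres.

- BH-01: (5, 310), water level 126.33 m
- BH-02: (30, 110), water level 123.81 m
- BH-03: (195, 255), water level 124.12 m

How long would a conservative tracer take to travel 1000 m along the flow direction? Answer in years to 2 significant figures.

68 years

Taking BH-01 as reference: BH-02−BH-01 = (25, -200, -2.52); BH-03−BH-01 = (190, -55, -2.21).
Determinant of the coordinate differences = 25·(-55) − 190·(-200) = 36625.
∂h/∂x = [(-2.52)·(-55) − (-2.21)·(-200)] / 36625 = -0.008284
∂h/∂y = [25·(-2.21) − 190·(-2.52)] / 36625 = +0.01156
|∇h| = √(-0.008284² + 0.01156²) = 0.01422
Seepage velocity v = K·i/n = 0.96 × 0.01422 / 0.34 = 0.04015 m/day.
t = 1000 / 0.04015 = 2.491e+04 days = 68.2 years.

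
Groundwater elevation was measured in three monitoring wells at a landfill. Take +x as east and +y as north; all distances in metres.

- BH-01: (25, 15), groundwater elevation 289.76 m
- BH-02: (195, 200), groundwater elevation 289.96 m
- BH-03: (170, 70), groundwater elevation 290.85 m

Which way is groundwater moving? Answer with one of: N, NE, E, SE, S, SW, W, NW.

NW

Taking BH-01 as reference: BH-02−BH-01 = (170, 185, +0.20); BH-03−BH-01 = (145, 55, +1.09).
Solve a·Δx + b·Δy = Δh: det = 170·55 − 145·185 = -17475.
∂h/∂x = [(+0.20)·55 − (+1.09)·185] / -17475 = +0.01091
∂h/∂y = [170·(+1.09) − 145·(+0.20)] / -17475 = -0.008944
Flow = −∇h = (-0.01091 east, +0.008944 north), which points northwest.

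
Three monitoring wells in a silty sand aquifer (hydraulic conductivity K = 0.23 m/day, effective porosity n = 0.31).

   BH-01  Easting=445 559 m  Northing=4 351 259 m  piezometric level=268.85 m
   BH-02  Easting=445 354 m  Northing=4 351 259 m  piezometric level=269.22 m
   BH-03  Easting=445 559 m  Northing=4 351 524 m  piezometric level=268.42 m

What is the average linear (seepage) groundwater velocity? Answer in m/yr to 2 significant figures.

∂h/∂x = (269.22 − 268.85) / (445354 − 445559) = -0.001805
∂h/∂y = (268.42 − 268.85) / (4351524 − 4351259) = -0.001623
|∇h| = √(-0.001805² + -0.001623²) = 0.002427
Seepage velocity v = K·i/n = 0.23 × 0.002427 / 0.31 = 0.001801 m/day = 0.6578 m/yr.

0.66 m/yr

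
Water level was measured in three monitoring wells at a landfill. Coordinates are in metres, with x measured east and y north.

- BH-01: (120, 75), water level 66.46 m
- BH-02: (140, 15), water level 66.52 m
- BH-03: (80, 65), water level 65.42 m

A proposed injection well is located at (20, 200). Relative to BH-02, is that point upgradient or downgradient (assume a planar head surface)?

Three-point gradient (reference BH-01): Δ to BH-02 = (20, -60, +0.06), Δ to BH-03 = (-40, -10, -1.04).
∂h/∂x = +0.02423, ∂h/∂y = +0.007077 (det = -2600).
Head at (20, 200) = 66.46 + (+0.02423)·(-100) + (+0.007077)·(125) = 64.92 m.
That is lower than the 66.52 m at BH-02, so the point is downgradient.

downgradient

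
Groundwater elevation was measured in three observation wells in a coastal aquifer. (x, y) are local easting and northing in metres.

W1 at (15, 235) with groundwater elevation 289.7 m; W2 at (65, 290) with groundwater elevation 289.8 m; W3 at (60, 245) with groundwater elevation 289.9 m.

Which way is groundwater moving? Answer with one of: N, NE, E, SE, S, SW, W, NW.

NW

Taking W1 as reference: W2−W1 = (50, 55, +0.1); W3−W1 = (45, 10, +0.2).
Determinant of the coordinate differences = 50·10 − 45·55 = -1975.
∂h/∂x = [(+0.1)·10 − (+0.2)·55] / -1975 = +0.005063
∂h/∂y = [50·(+0.2) − 45·(+0.1)] / -1975 = -0.002785
Flow = −∇h = (-0.005063 east, +0.002785 north), which points northwest.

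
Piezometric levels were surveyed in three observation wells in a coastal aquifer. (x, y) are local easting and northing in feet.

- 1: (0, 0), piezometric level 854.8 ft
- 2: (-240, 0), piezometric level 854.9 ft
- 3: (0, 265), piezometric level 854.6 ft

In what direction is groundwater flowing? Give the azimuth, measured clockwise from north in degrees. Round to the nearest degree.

029°

∂h/∂x = (854.9 − 854.8) / (-240 − 0) = -0.0004167
∂h/∂y = (854.6 − 854.8) / (265 − 0) = -0.0007547
Flow direction (−∇h) has components (+0.0004167 E, +0.0007547 N).
Azimuth = atan2(E, N) = atan2(+0.0004167, +0.0007547) = 28.9° ≈ 029°.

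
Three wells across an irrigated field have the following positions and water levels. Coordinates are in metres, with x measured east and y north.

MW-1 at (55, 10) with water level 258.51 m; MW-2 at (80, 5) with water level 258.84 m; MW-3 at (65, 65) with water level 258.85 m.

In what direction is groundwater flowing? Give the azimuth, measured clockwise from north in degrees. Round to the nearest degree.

Differences from MW-1: to MW-2 (Δx, Δy, Δh) = (25, -5, +0.33); to MW-3 = (10, 55, +0.34).
Determinant of the coordinate differences = 25·55 − 10·(-5) = 1425.
∂h/∂x = [(+0.33)·55 − (+0.34)·(-5)] / 1425 = +0.01393
∂h/∂y = [25·(+0.34) − 10·(+0.33)] / 1425 = +0.003649
Flow direction (−∇h) has components (-0.01393 E, -0.003649 N).
Azimuth = atan2(E, N) = atan2(-0.01393, -0.003649) = 255.3° ≈ 255°.

255°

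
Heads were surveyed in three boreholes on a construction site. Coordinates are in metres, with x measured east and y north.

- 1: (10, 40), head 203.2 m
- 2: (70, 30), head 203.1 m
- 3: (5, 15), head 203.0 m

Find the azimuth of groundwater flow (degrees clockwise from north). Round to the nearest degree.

178°

With h = a·x + b·y + c and 1 as origin, the differences give:
  60·a + (-10)·b = -0.1
  (-5)·a + (-25)·b = -0.2
Eliminate b (×(-25) and ×(-10), subtract): -1550·a = 0.50 → a = ∂h/∂x = -0.0003226
Back-substitute: b = ∂h/∂y = +0.008065.
Flow direction (−∇h) has components (+0.0003226 E, -0.008065 N).
Azimuth = atan2(E, N) = atan2(+0.0003226, -0.008065) = 177.7° ≈ 178°.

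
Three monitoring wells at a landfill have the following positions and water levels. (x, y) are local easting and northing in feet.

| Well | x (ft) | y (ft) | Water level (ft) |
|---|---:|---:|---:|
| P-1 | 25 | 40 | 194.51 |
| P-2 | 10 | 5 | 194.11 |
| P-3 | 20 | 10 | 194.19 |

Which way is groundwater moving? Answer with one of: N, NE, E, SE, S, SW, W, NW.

S

With h = a·x + b·y + c and P-1 as origin, the differences give:
  (-15)·a + (-35)·b = -0.40
  (-5)·a + (-30)·b = -0.32
Eliminate b (×(-30) and ×(-35), subtract): 275·a = 0.800 → a = ∂h/∂x = +0.002909
Back-substitute: b = ∂h/∂y = +0.01018.
Flow = −∇h = (-0.002909 east, -0.01018 north), which points south.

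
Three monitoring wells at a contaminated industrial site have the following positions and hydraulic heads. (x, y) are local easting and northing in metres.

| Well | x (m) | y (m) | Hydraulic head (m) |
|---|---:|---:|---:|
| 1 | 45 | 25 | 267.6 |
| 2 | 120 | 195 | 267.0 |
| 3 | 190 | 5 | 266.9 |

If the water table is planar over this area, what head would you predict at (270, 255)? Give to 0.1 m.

266.2 m

Taking 1 as reference: 2−1 = (75, 170, -0.6); 3−1 = (145, -20, -0.7).
Determinant of the coordinate differences = 75·(-20) − 145·170 = -26150.
∂h/∂x = [(-0.6)·(-20) − (-0.7)·170] / -26150 = -0.005010
∂h/∂y = [75·(-0.7) − 145·(-0.6)] / -26150 = -0.001319
h(270, 255) = 267.6 + (-0.005010)·(225) + (-0.001319)·(230) = 267.6 -1.127 -0.303 = 266.169 m.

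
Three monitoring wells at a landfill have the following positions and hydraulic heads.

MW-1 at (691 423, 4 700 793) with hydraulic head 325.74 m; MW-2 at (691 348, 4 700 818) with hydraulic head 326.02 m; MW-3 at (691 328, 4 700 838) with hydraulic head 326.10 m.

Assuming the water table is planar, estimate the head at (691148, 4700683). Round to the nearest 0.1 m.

Three-point gradient (reference MW-1): Δ to MW-2 = (-75, 25, +0.28), Δ to MW-3 = (-95, 45, +0.36).
∂h/∂x = -0.003600, ∂h/∂y = +0.0004000 (det = -1000).
h(691148, 4700683) = 325.74 + (-0.003600)·(-275) + (+0.0004000)·(-110) = 325.74 +0.990 -0.044 = 326.686 m.

326.7 m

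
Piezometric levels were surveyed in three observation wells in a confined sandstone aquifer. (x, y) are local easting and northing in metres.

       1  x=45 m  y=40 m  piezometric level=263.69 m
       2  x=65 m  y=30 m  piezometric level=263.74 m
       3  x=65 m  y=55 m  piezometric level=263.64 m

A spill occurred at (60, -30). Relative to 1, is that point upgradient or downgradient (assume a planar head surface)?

With h = a·x + b·y + c and 1 as origin, the differences give:
  20·a + (-10)·b = +0.05
  20·a + 15·b = -0.05
Eliminate b (×15 and ×(-10), subtract): 500·a = 0.250 → a = ∂h/∂x = +0.0005000
Back-substitute: b = ∂h/∂y = -0.004000.
Head at (60, -30) = 263.69 + (+0.0005000)·(15) + (-0.004000)·(-70) = 263.98 m.
That is higher than the 263.69 m at 1, so the point is upgradient.

upgradient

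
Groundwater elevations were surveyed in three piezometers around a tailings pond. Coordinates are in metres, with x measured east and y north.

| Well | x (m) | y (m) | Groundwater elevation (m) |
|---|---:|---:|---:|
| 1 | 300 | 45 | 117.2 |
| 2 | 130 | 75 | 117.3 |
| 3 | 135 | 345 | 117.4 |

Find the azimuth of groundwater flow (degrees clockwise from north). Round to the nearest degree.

Taking 1 as reference: 2−1 = (-170, 30, +0.1); 3−1 = (-165, 300, +0.2).
Solve a·Δx + b·Δy = Δh: det = (-170)·300 − (-165)·30 = -46050.
∂h/∂x = [(+0.1)·300 − (+0.2)·30] / -46050 = -0.0005212
∂h/∂y = [(-170)·(+0.2) − (-165)·(+0.1)] / -46050 = +0.0003800
Flow direction (−∇h) has components (+0.0005212 E, -0.0003800 N).
Azimuth = atan2(E, N) = atan2(+0.0005212, -0.0003800) = 126.1° ≈ 126°.

126°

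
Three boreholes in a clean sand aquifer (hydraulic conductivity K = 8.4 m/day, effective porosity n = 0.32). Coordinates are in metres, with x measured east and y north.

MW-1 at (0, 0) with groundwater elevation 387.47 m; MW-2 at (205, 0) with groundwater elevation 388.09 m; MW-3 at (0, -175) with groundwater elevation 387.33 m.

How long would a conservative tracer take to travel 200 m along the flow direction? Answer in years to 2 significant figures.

6.7 years

∂h/∂x = (388.09 − 387.47) / (205 − 0) = +0.003024
∂h/∂y = (387.33 − 387.47) / (-175 − 0) = +0.0008000
|∇h| = √(0.003024² + 0.0008000²) = 0.003128
Seepage velocity v = K·i/n = 8.4 × 0.003128 / 0.32 = 0.08211 m/day.
t = 200 / 0.08211 = 2436 days = 6.67 years.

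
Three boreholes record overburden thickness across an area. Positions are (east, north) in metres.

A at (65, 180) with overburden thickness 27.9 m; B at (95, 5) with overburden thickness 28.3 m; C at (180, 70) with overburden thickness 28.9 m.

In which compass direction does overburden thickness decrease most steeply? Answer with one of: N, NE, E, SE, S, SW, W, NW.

Taking A as reference: B−A = (30, -175, +0.4); C−A = (115, -110, +1.0).
Solve a·Δx + b·Δy = Δd: det = 30·(-110) − 115·(-175) = 16825.
∂d/∂x = [(+0.4)·(-110) − (+1.0)·(-175)] / 16825 = +0.007786
∂d/∂y = [30·(+1.0) − 115·(+0.4)] / 16825 = -0.0009510
Steepest decrease is along −∇f = (-0.007786 E, +0.0009510 N) → west.

W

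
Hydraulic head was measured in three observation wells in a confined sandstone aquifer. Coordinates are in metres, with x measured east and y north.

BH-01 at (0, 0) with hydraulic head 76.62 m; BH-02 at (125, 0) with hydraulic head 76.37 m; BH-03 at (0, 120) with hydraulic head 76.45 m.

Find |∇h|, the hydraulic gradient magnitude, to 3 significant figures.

∂h/∂x = (76.37 − 76.62) / (125 − 0) = -0.002000
∂h/∂y = (76.45 − 76.62) / (120 − 0) = -0.001417
|∇h| = √(-0.002000² + -0.001417²) = 0.002451

0.00245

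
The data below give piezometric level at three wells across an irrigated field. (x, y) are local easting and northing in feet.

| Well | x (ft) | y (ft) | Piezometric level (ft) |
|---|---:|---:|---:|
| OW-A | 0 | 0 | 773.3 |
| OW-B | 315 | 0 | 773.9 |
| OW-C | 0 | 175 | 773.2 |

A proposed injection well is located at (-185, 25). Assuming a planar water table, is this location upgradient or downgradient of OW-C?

∂h/∂x = (773.9 − 773.3) / (315 − 0) = +0.001905
∂h/∂y = (773.2 − 773.3) / (175 − 0) = -0.0005714
Head at (-185, 25) = 773.3 + (+0.001905)·(-185) + (-0.0005714)·(25) = 772.93 ft.
That is lower than the 773.2 ft at OW-C, so the point is downgradient.

downgradient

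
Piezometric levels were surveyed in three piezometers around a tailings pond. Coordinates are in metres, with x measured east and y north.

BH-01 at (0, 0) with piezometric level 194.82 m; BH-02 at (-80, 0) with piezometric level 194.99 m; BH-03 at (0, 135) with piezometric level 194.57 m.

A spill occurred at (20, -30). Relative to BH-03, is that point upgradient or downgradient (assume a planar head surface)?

∂h/∂x = (194.99 − 194.82) / (-80 − 0) = -0.002125
∂h/∂y = (194.57 − 194.82) / (135 − 0) = -0.001852
Head at (20, -30) = 194.82 + (-0.002125)·(20) + (-0.001852)·(-30) = 194.83 m.
That is higher than the 194.57 m at BH-03, so the point is upgradient.

upgradient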